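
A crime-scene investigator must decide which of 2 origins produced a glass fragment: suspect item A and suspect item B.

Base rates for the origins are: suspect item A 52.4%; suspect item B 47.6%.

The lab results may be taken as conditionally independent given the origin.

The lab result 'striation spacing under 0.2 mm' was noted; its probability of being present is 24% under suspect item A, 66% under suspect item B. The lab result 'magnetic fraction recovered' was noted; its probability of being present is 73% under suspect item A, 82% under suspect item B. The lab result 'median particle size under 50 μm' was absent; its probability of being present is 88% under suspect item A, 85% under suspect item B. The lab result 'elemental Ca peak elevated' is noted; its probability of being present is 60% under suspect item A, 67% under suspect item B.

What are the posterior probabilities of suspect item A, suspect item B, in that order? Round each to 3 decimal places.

0.203, 0.797

Multiply each prior by the joint likelihood of the lab result pattern (using 1 − P(present | H) for each absent lab result):
  suspect item A: 0.524 × 0.24 × 0.73 × (1 − 0.88) × 0.60 = 0.0066099
  suspect item B: 0.476 × 0.66 × 0.82 × (1 − 0.85) × 0.67 = 0.02589
The unnormalized weights sum to 0.0325.
P(suspect item A | evidence) = 0.0066099 / 0.0325 ≈ 0.203
P(suspect item B | evidence) = 0.02589 / 0.0325 ≈ 0.797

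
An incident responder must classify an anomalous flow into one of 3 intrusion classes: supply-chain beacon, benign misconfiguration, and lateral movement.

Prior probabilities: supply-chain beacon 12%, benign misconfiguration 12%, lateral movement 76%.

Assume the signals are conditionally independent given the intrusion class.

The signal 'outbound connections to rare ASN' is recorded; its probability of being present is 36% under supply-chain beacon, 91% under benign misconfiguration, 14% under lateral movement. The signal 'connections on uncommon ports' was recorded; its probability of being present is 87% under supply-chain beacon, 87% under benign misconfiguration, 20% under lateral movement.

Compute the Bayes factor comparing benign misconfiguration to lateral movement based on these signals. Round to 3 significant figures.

28.3

Take the product of per-signal likelihoods under each hypothesis, then divide.
  benign misconfiguration: 0.91 × 0.87 = 0.7917
  lateral movement: 0.14 × 0.20 = 0.028
Bayes factor = 0.7917 / 0.028 ≈ 28.3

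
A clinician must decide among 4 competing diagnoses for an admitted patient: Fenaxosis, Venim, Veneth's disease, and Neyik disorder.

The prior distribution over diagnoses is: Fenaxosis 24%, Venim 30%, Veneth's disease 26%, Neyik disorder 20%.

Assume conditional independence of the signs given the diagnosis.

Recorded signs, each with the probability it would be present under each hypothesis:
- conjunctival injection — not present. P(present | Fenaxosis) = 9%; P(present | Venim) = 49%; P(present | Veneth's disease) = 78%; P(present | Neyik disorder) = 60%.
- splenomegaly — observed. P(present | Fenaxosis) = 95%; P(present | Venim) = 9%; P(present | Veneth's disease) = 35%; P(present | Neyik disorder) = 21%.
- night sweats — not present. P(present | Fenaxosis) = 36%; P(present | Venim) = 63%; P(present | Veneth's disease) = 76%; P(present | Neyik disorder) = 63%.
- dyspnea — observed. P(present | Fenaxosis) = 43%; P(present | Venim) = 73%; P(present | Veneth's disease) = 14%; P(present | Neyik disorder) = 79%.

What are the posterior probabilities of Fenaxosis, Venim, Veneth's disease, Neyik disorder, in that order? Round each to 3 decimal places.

0.860, 0.056, 0.010, 0.074

Multiply each prior by the joint likelihood of the sign pattern (using 1 − P(present | H) for each absent sign):
  Fenaxosis: 0.24 × (1 − 0.09) × 0.95 × (1 − 0.36) × 0.43 = 0.057098
  Venim: 0.30 × (1 − 0.49) × 0.09 × (1 − 0.63) × 0.73 = 0.0037193
  Veneth's disease: 0.26 × (1 − 0.78) × 0.35 × (1 − 0.76) × 0.14 = 0.00067267
  Neyik disorder: 0.20 × (1 − 0.60) × 0.21 × (1 − 0.63) × 0.79 = 0.0049106
Normalizing constant Z = 0.057098 + 0.0037193 + 0.00067267 + 0.0049106 = 0.066401.
P(Fenaxosis | evidence) = 0.057098 / 0.066401 ≈ 0.860
P(Venim | evidence) = 0.0037193 / 0.066401 ≈ 0.056
P(Veneth's disease | evidence) = 0.00067267 / 0.066401 ≈ 0.010
P(Neyik disorder | evidence) = 0.0049106 / 0.066401 ≈ 0.074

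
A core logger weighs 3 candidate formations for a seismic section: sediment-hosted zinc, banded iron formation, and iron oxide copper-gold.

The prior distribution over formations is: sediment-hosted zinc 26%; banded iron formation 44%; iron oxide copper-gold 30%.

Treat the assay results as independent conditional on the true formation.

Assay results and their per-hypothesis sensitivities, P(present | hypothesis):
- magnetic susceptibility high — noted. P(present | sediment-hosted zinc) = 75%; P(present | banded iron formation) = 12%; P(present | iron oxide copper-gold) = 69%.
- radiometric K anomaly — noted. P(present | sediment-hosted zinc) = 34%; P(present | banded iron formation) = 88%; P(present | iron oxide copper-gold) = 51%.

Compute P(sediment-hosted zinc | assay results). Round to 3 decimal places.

By Bayes' rule with conditional independence, the unnormalized weight for each hypothesis is prior × ∏ likelihoods:
  sediment-hosted zinc: 0.26 × 0.75 × 0.34 = 0.0663
  banded iron formation: 0.44 × 0.12 × 0.88 = 0.046464
  iron oxide copper-gold: 0.30 × 0.69 × 0.51 = 0.10557
Marginal likelihood of the evidence = 0.21833.
P(sediment-hosted zinc | evidence) = 0.0663 / 0.21833 ≈ 0.304.

0.304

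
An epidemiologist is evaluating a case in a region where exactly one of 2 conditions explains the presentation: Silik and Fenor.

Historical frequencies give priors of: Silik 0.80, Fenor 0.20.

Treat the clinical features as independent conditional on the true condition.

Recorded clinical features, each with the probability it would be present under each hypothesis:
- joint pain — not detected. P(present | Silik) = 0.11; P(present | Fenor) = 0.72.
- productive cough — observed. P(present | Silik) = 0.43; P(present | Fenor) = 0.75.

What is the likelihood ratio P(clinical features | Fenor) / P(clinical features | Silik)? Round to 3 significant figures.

Take the product of per-clinical feature likelihoods under each hypothesis (using 1 − P(present | H) for each absent clinical feature), then divide.
  Fenor: (1 − 0.72) × 0.75 = 0.21
  Silik: (1 − 0.11) × 0.43 = 0.3827
Bayes factor = 0.21 / 0.3827 ≈ 0.549

0.549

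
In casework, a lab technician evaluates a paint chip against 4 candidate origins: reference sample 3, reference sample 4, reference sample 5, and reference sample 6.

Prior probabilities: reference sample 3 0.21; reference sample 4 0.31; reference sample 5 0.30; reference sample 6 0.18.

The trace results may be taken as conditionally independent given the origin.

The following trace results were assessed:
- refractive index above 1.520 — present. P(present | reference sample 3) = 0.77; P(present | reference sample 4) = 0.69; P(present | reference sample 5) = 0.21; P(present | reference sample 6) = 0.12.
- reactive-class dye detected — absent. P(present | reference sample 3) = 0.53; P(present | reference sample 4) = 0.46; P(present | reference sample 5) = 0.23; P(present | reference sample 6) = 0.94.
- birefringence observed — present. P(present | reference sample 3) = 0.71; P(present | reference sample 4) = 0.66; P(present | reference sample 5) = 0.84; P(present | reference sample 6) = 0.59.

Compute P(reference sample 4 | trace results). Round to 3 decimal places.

0.444

For each hypothesis, the unnormalized posterior weight is prior × product of the trace result likelihoods (using 1 − P(present | H) for each absent trace result):
  reference sample 3: 0.21 × 0.77 × (1 − 0.53) × 0.71 = 0.053959
  reference sample 4: 0.31 × 0.69 × (1 − 0.46) × 0.66 = 0.076234
  reference sample 5: 0.30 × 0.21 × (1 − 0.23) × 0.84 = 0.040748
  reference sample 6: 0.18 × 0.12 × (1 − 0.94) × 0.59 = 0.00076464
Marginal likelihood of the evidence = 0.17171.
P(reference sample 4 | evidence) = 0.076234 / 0.17171 ≈ 0.444.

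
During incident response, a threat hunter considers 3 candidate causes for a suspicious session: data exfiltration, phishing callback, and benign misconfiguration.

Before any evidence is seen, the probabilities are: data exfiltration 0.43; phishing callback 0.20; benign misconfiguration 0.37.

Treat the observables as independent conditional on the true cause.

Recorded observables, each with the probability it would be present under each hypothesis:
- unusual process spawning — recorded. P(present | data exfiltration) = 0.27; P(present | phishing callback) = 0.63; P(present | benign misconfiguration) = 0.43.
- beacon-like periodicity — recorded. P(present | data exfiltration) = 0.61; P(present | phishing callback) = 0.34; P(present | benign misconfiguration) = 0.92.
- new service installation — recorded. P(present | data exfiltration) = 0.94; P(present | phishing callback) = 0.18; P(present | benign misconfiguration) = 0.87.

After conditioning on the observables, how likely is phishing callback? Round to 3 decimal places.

0.038

By Bayes' rule with conditional independence, the unnormalized weight for each hypothesis is prior × ∏ likelihoods:
  data exfiltration: 0.43 × 0.27 × 0.61 × 0.94 = 0.066572
  phishing callback: 0.20 × 0.63 × 0.34 × 0.18 = 0.0077112
  benign misconfiguration: 0.37 × 0.43 × 0.92 × 0.87 = 0.12734
Normalizing constant Z = 0.066572 + 0.0077112 + 0.12734 = 0.20163.
P(phishing callback | evidence) = 0.0077112 / 0.20163 ≈ 0.038.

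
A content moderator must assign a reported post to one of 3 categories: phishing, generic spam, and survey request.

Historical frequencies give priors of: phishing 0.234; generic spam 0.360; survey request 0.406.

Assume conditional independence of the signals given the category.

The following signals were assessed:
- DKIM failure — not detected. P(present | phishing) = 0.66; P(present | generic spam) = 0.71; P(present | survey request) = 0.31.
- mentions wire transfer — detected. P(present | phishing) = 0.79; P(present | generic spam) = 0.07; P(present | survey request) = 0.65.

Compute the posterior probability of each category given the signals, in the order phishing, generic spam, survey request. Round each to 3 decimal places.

0.249, 0.029, 0.722

Multiply each prior by the joint likelihood of the signal pattern (using 1 − P(present | H) for each absent signal):
  phishing: 0.234 × (1 − 0.66) × 0.79 = 0.062852
  generic spam: 0.360 × (1 − 0.71) × 0.07 = 0.007308
  survey request: 0.406 × (1 − 0.31) × 0.65 = 0.18209
Normalizing constant Z = 0.062852 + 0.007308 + 0.18209 = 0.25225.
P(phishing | evidence) = 0.062852 / 0.25225 ≈ 0.249
P(generic spam | evidence) = 0.007308 / 0.25225 ≈ 0.029
P(survey request | evidence) = 0.18209 / 0.25225 ≈ 0.722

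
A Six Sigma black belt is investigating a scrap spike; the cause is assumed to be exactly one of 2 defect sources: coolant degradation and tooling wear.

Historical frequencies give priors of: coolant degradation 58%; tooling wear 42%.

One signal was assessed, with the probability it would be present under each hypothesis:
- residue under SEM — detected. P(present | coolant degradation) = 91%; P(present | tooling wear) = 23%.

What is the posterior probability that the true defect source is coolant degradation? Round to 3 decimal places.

By Bayes' rule, the unnormalized weight for each hypothesis is prior × likelihood:
  coolant degradation: 0.58 × 0.91 = 0.5278
  tooling wear: 0.42 × 0.23 = 0.0966
The unnormalized weights sum to 0.6244.
P(coolant degradation | evidence) = 0.5278 / 0.6244 ≈ 0.845.

0.845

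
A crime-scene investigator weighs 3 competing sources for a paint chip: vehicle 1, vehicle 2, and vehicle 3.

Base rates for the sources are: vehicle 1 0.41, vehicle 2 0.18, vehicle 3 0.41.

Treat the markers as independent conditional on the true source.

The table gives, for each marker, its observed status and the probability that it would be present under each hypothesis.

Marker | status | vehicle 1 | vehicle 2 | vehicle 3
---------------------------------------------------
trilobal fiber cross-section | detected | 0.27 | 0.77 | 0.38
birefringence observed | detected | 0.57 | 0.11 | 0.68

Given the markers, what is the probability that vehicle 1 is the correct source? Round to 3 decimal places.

0.342

Multiply each prior by the joint likelihood of the marker pattern:
  vehicle 1: 0.41 × 0.27 × 0.57 = 0.063099
  vehicle 2: 0.18 × 0.77 × 0.11 = 0.015246
  vehicle 3: 0.41 × 0.38 × 0.68 = 0.10594
Marginal likelihood of the evidence = 0.18429.
P(vehicle 1 | evidence) = 0.063099 / 0.18429 ≈ 0.342.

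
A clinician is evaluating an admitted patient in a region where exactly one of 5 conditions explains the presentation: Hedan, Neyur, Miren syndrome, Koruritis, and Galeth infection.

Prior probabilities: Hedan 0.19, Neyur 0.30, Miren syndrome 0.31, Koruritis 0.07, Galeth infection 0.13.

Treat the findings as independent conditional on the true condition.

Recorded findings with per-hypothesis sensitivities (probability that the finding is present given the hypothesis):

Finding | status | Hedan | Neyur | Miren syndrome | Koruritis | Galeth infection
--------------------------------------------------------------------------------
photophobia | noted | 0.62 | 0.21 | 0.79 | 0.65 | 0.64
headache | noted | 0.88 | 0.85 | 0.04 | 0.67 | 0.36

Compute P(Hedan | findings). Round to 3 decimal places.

0.456

Multiply each prior by the joint likelihood of the evidence pattern:
  Hedan: 0.19 × 0.62 × 0.88 = 0.10366
  Neyur: 0.30 × 0.21 × 0.85 = 0.05355
  Miren syndrome: 0.31 × 0.79 × 0.04 = 0.009796
  Koruritis: 0.07 × 0.65 × 0.67 = 0.030485
  Galeth infection: 0.13 × 0.64 × 0.36 = 0.029952
Marginal likelihood of the evidence = 0.22745.
P(Hedan | evidence) = 0.10366 / 0.22745 ≈ 0.456.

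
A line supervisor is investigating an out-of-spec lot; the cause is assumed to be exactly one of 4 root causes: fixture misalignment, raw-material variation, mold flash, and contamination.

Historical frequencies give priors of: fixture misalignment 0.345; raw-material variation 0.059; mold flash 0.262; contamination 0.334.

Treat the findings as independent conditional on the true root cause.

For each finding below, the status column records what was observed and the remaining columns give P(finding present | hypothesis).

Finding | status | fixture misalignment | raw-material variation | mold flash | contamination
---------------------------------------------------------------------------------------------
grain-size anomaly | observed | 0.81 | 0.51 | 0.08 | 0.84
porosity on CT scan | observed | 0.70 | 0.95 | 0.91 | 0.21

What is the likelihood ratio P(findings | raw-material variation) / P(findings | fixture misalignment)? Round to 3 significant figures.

0.854

Joint likelihood of the evidence pattern under each hypothesis:
  raw-material variation: 0.51 × 0.95 = 0.4845
  fixture misalignment: 0.81 × 0.70 = 0.567
Bayes factor = 0.4845 / 0.567 ≈ 0.854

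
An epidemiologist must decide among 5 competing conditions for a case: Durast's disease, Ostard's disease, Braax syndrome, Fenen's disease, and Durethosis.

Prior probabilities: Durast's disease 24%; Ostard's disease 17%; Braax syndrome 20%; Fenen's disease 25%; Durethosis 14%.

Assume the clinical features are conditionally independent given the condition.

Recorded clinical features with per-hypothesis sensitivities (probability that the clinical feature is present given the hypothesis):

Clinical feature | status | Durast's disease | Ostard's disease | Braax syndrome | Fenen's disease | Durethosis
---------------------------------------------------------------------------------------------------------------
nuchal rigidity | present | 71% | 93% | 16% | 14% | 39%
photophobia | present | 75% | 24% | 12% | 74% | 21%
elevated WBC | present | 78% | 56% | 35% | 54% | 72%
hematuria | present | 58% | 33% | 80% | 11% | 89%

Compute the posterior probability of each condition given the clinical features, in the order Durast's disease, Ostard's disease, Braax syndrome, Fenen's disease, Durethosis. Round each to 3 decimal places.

0.773, 0.094, 0.014, 0.021, 0.098

By Bayes' rule with conditional independence, the unnormalized weight for each hypothesis is prior × ∏ likelihoods:
  Durast's disease: 0.24 × 0.71 × 0.75 × 0.78 × 0.58 = 0.057817
  Ostard's disease: 0.17 × 0.93 × 0.24 × 0.56 × 0.33 = 0.0070121
  Braax syndrome: 0.20 × 0.16 × 0.12 × 0.35 × 0.80 = 0.0010752
  Fenen's disease: 0.25 × 0.14 × 0.74 × 0.54 × 0.11 = 0.0015385
  Durethosis: 0.14 × 0.39 × 0.21 × 0.72 × 0.89 = 0.0073474
The unnormalized weights sum to 0.07479.
P(Durast's disease | evidence) = 0.057817 / 0.07479 ≈ 0.773
P(Ostard's disease | evidence) = 0.0070121 / 0.07479 ≈ 0.094
P(Braax syndrome | evidence) = 0.0010752 / 0.07479 ≈ 0.014
P(Fenen's disease | evidence) = 0.0015385 / 0.07479 ≈ 0.021
P(Durethosis | evidence) = 0.0073474 / 0.07479 ≈ 0.098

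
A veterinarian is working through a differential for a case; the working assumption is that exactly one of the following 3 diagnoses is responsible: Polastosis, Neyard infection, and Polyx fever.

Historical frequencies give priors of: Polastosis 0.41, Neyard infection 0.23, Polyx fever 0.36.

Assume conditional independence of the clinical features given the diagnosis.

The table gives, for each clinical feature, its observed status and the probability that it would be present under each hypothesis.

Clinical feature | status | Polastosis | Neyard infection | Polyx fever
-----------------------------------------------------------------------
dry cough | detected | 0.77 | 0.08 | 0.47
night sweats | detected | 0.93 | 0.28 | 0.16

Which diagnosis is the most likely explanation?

Polastosis

By Bayes' rule with conditional independence, the unnormalized weight for each hypothesis is prior × ∏ likelihoods:
  Polastosis: 0.41 × 0.77 × 0.93 = 0.2936
  Neyard infection: 0.23 × 0.08 × 0.28 = 0.005152
  Polyx fever: 0.36 × 0.47 × 0.16 = 0.027072
The unnormalized weights sum to 0.32582.
P(Polastosis | evidence) ≈ 0.2936 / 0.32582 ≈ 0.901
P(Neyard infection | evidence) ≈ 0.005152 / 0.32582 ≈ 0.016
P(Polyx fever | evidence) ≈ 0.027072 / 0.32582 ≈ 0.083
The largest is 0.901, so Polastosis is most probable.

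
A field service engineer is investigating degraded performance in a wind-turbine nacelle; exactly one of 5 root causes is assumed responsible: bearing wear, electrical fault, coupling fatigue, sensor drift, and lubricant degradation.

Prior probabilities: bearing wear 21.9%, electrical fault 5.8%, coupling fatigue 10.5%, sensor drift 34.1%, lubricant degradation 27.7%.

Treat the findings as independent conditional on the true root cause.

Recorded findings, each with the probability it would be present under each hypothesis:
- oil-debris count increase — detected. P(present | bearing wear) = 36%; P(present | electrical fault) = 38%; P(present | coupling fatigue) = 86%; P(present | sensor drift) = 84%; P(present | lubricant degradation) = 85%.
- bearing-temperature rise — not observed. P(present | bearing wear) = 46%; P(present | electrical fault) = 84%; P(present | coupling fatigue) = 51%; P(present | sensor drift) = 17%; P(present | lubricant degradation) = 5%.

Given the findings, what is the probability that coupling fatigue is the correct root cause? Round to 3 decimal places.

Multiply each prior by the joint likelihood of the evidence pattern (using 1 − P(present | H) for each absent finding):
  bearing wear: 0.219 × 0.36 × (1 − 0.46) = 0.042574
  electrical fault: 0.058 × 0.38 × (1 − 0.84) = 0.0035264
  coupling fatigue: 0.105 × 0.86 × (1 − 0.51) = 0.044247
  sensor drift: 0.341 × 0.84 × (1 − 0.17) = 0.23775
  lubricant degradation: 0.277 × 0.85 × (1 − 0.05) = 0.22368
Normalizing constant Z = 0.042574 + 0.0035264 + 0.044247 + 0.23775 + 0.22368 = 0.55177.
P(coupling fatigue | evidence) = 0.044247 / 0.55177 ≈ 0.080.

0.080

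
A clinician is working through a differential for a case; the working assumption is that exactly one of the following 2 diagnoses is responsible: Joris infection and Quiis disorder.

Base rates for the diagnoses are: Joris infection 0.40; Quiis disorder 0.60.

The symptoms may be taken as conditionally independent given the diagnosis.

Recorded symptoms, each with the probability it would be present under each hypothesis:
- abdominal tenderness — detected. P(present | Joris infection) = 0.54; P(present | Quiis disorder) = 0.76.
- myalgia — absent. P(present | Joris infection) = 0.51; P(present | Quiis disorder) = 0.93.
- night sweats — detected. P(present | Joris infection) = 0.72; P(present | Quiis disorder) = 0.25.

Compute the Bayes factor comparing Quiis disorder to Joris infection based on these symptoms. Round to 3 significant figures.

0.0698

Joint likelihood of the symptom pattern under each hypothesis (using 1 − P(present | H) for each absent symptom):
  Quiis disorder: 0.76 × (1 − 0.93) × 0.25 = 0.0133
  Joris infection: 0.54 × (1 − 0.51) × 0.72 = 0.19051
Bayes factor = 0.0133 / 0.19051 ≈ 0.0698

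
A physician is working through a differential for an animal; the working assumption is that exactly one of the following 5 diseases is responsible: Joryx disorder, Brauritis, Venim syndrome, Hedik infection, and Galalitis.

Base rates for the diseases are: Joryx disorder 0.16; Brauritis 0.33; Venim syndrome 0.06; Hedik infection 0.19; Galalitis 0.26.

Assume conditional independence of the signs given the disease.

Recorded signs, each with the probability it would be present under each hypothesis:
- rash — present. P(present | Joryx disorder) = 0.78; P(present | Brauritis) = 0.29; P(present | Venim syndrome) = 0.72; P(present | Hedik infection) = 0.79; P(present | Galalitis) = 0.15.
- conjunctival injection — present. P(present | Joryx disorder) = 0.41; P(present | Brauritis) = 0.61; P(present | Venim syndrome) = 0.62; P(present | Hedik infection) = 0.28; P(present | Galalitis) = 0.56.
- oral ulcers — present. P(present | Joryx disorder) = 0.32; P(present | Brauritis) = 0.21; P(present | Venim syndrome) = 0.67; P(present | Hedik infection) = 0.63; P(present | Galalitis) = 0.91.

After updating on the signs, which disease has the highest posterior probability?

By Bayes' rule with conditional independence, the unnormalized weight for each hypothesis is prior × ∏ likelihoods:
  Joryx disorder: 0.16 × 0.78 × 0.41 × 0.32 = 0.016374
  Brauritis: 0.33 × 0.29 × 0.61 × 0.21 = 0.012259
  Venim syndrome: 0.06 × 0.72 × 0.62 × 0.67 = 0.017945
  Hedik infection: 0.19 × 0.79 × 0.28 × 0.63 = 0.026478
  Galalitis: 0.26 × 0.15 × 0.56 × 0.91 = 0.019874
Normalizing constant Z = 0.016374 + 0.012259 + 0.017945 + 0.026478 + 0.019874 = 0.09293.
P(Joryx disorder | evidence) ≈ 0.016374 / 0.09293 ≈ 0.176
P(Brauritis | evidence) ≈ 0.012259 / 0.09293 ≈ 0.132
P(Venim syndrome | evidence) ≈ 0.017945 / 0.09293 ≈ 0.193
P(Hedik infection | evidence) ≈ 0.026478 / 0.09293 ≈ 0.285
P(Galalitis | evidence) ≈ 0.019874 / 0.09293 ≈ 0.214
The largest is 0.285, so Hedik infection is most probable.

Hedik infection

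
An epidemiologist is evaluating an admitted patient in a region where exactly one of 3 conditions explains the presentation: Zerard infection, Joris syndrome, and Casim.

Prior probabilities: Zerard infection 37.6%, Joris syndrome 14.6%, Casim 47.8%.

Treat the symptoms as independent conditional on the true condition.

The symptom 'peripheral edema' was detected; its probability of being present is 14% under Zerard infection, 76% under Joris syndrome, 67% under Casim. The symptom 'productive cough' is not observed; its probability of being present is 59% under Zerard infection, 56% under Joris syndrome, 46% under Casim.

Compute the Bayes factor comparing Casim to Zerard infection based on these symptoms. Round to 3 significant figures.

6.30

Take the product of per-symptom likelihoods under each hypothesis (using 1 − P(present | H) for each absent symptom), then divide.
  Casim: 0.67 × (1 − 0.46) = 0.3618
  Zerard infection: 0.14 × (1 − 0.59) = 0.0574
Bayes factor = 0.3618 / 0.0574 ≈ 6.30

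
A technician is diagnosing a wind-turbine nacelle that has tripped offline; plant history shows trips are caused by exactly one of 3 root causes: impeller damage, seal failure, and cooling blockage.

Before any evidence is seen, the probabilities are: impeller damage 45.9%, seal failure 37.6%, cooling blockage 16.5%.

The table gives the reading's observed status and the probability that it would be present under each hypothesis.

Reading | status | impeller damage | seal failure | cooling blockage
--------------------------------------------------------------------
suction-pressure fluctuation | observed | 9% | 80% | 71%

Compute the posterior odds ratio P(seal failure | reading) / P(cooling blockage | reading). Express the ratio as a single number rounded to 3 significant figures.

Unnormalized posterior weight (prior times the reading likelihood) for each of the two hypotheses:
  seal failure: 0.376 × 0.80 = 0.3008
  cooling blockage: 0.165 × 0.71 = 0.11715
Posterior odds = 0.3008 / 0.11715 ≈ 2.57.

2.57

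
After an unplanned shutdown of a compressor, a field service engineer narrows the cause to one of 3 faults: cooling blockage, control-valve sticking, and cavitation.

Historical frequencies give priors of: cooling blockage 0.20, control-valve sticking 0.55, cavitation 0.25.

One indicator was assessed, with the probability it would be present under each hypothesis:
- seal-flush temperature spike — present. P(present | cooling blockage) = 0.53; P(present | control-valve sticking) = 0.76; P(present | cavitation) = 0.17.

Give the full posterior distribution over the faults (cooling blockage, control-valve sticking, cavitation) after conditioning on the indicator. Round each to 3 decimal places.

0.187, 0.738, 0.075

By Bayes' rule, the unnormalized weight for each hypothesis is prior × likelihood:
  cooling blockage: 0.20 × 0.53 = 0.106
  control-valve sticking: 0.55 × 0.76 = 0.418
  cavitation: 0.25 × 0.17 = 0.0425
Marginal likelihood of the evidence = 0.5665.
P(cooling blockage | evidence) = 0.106 / 0.5665 ≈ 0.187
P(control-valve sticking | evidence) = 0.418 / 0.5665 ≈ 0.738
P(cavitation | evidence) = 0.0425 / 0.5665 ≈ 0.075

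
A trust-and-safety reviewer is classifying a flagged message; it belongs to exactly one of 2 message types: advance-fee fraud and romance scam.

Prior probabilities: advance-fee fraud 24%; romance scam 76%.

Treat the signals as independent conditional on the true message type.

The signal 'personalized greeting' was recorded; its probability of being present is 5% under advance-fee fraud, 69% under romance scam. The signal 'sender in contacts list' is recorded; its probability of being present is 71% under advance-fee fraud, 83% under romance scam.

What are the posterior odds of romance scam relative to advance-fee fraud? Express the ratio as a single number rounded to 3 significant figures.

51.1

Unnormalized posterior weight (prior times the signal likelihoods) for each of the two hypotheses:
  romance scam: 0.76 × 0.69 × 0.83 = 0.43525
  advance-fee fraud: 0.24 × 0.05 × 0.71 = 0.00852
Odds(romance scam : advance-fee fraud) = 0.43525 / 0.00852 ≈ 51.1.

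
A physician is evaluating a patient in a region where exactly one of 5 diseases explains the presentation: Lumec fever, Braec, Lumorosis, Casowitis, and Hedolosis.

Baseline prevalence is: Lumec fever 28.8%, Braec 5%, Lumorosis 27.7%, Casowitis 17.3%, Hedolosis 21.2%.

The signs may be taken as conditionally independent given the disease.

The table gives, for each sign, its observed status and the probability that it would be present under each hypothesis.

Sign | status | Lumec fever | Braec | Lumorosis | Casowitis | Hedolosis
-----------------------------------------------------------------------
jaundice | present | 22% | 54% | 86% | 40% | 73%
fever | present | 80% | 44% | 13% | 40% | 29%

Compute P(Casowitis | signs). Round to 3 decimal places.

For each hypothesis, the unnormalized posterior weight is prior × product of the sign likelihoods:
  Lumec fever: 0.288 × 0.22 × 0.80 = 0.050688
  Braec: 0.050 × 0.54 × 0.44 = 0.01188
  Lumorosis: 0.277 × 0.86 × 0.13 = 0.030969
  Casowitis: 0.173 × 0.40 × 0.40 = 0.02768
  Hedolosis: 0.212 × 0.73 × 0.29 = 0.04488
The unnormalized weights sum to 0.1661.
P(Casowitis | evidence) = 0.02768 / 0.1661 ≈ 0.167.

0.167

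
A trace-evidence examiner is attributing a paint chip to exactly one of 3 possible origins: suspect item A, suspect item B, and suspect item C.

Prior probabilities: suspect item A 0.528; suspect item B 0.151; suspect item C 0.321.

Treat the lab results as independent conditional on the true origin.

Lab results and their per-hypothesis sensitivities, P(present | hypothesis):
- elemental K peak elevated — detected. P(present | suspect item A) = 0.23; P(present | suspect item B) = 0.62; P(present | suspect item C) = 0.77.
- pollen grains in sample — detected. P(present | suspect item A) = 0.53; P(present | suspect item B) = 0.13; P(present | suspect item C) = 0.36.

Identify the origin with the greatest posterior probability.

For each hypothesis, the unnormalized posterior weight is prior × product of the lab result likelihoods:
  suspect item A: 0.528 × 0.23 × 0.53 = 0.064363
  suspect item B: 0.151 × 0.62 × 0.13 = 0.012171
  suspect item C: 0.321 × 0.77 × 0.36 = 0.088981
The unnormalized weights sum to 0.16551.
P(suspect item A | evidence) ≈ 0.064363 / 0.16551 ≈ 0.389
P(suspect item B | evidence) ≈ 0.012171 / 0.16551 ≈ 0.074
P(suspect item C | evidence) ≈ 0.088981 / 0.16551 ≈ 0.538
The largest is 0.538, so suspect item C is most probable.

suspect item C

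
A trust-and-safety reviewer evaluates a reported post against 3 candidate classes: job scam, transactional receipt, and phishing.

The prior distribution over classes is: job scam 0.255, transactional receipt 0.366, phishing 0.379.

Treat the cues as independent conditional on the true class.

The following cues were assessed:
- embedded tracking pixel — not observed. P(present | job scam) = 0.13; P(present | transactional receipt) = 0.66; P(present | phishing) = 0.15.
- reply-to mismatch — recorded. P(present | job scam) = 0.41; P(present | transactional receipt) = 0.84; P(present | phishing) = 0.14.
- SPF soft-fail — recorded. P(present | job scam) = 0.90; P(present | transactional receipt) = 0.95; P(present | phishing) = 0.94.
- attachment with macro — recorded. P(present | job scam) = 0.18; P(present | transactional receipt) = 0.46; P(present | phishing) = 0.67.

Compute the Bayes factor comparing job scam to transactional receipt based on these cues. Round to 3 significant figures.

0.463

The Bayes factor is the ratio of the joint likelihoods of the cue pattern under the two hypotheses (using 1 − P(present | H) for each absent cue).
  job scam: (1 − 0.13) × 0.41 × 0.90 × 0.18 = 0.057785
  transactional receipt: (1 − 0.66) × 0.84 × 0.95 × 0.46 = 0.12481
Bayes factor = 0.057785 / 0.12481 ≈ 0.463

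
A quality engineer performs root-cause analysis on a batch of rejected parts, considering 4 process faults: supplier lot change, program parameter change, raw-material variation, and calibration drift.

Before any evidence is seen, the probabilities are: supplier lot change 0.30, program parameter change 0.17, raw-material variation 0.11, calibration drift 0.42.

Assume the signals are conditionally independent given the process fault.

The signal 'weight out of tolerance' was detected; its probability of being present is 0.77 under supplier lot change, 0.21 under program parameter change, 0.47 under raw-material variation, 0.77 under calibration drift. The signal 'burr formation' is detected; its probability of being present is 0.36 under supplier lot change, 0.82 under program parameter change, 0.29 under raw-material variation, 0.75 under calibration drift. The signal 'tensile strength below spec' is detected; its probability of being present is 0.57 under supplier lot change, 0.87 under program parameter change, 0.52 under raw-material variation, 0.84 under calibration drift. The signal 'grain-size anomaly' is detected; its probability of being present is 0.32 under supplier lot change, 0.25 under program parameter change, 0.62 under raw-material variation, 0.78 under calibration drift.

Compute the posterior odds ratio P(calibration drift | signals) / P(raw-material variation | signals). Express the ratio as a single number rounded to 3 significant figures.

Posterior odds equal prior odds times the likelihood ratio; only the two competing hypotheses matter.
  calibration drift: 0.42 × 0.77 × 0.75 × 0.84 × 0.78 = 0.15892
  raw-material variation: 0.11 × 0.47 × 0.29 × 0.52 × 0.62 = 0.0048337
Posterior odds = 0.15892 / 0.0048337 ≈ 32.9.

32.9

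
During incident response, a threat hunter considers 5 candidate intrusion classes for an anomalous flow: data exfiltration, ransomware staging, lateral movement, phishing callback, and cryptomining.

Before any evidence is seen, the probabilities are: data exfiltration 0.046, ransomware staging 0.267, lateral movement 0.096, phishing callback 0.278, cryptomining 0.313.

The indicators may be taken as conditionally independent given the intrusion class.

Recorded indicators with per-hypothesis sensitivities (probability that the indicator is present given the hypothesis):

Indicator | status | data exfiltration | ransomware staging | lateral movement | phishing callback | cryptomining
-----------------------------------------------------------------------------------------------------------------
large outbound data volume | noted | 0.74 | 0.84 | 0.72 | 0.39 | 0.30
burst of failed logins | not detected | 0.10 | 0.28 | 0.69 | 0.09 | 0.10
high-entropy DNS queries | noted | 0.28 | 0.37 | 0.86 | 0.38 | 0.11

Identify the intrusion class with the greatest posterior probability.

For each hypothesis, the unnormalized posterior weight is prior × product of the indicator likelihoods (using 1 − P(present | H) for each absent indicator):
  data exfiltration: 0.046 × 0.74 × (1 − 0.10) × 0.28 = 0.0085781
  ransomware staging: 0.267 × 0.84 × (1 − 0.28) × 0.37 = 0.059748
  lateral movement: 0.096 × 0.72 × (1 − 0.69) × 0.86 = 0.018427
  phishing callback: 0.278 × 0.39 × (1 − 0.09) × 0.38 = 0.037492
  cryptomining: 0.313 × 0.30 × (1 − 0.10) × 0.11 = 0.0092961
Normalizing constant Z = 0.0085781 + 0.059748 + 0.018427 + 0.037492 + 0.0092961 = 0.13354.
P(data exfiltration | evidence) ≈ 0.0085781 / 0.13354 ≈ 0.064
P(ransomware staging | evidence) ≈ 0.059748 / 0.13354 ≈ 0.447
P(lateral movement | evidence) ≈ 0.018427 / 0.13354 ≈ 0.138
P(phishing callback | evidence) ≈ 0.037492 / 0.13354 ≈ 0.281
P(cryptomining | evidence) ≈ 0.0092961 / 0.13354 ≈ 0.070
The largest is 0.447, so ransomware staging is most probable.

ransomware staging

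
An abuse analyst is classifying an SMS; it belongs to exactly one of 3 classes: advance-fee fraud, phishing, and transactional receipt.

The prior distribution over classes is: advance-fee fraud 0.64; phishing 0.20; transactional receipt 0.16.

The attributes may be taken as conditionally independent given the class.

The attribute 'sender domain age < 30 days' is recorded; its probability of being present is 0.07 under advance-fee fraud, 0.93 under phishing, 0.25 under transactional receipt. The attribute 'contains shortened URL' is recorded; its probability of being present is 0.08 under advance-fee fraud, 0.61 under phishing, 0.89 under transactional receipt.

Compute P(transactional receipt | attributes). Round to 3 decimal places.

For each hypothesis, the unnormalized posterior weight is prior × product of the attribute likelihoods:
  advance-fee fraud: 0.64 × 0.07 × 0.08 = 0.003584
  phishing: 0.20 × 0.93 × 0.61 = 0.11346
  transactional receipt: 0.16 × 0.25 × 0.89 = 0.0356
The unnormalized weights sum to 0.15264.
P(transactional receipt | evidence) = 0.0356 / 0.15264 ≈ 0.233.

0.233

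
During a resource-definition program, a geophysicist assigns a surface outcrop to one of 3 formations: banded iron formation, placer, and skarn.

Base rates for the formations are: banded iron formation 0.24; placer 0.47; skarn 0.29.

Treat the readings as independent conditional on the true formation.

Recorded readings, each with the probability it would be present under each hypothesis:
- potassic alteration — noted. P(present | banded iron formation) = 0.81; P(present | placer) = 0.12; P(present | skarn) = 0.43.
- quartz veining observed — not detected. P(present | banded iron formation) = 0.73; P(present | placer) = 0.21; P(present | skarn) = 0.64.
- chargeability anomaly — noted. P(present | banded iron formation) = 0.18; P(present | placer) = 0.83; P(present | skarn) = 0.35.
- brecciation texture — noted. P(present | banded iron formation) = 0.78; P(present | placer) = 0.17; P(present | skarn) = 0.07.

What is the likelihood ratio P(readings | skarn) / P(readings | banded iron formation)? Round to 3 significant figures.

0.124

Take the product of per-reading likelihoods under each hypothesis (using 1 − P(present | H) for each absent reading), then divide.
  skarn: 0.43 × (1 − 0.64) × 0.35 × 0.07 = 0.0037926
  banded iron formation: 0.81 × (1 − 0.73) × 0.18 × 0.78 = 0.030705
Bayes factor = 0.0037926 / 0.030705 ≈ 0.124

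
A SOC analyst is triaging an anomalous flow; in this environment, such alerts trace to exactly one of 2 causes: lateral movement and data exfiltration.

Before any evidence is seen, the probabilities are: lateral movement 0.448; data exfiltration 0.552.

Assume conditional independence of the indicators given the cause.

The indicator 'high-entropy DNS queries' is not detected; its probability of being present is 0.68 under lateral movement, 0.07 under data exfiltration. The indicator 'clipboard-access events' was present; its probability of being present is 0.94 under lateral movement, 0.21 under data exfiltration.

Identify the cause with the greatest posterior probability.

lateral movement

For each hypothesis, the unnormalized posterior weight is prior × product of the indicator likelihoods (using 1 − P(present | H) for each absent indicator):
  lateral movement: 0.448 × (1 − 0.68) × 0.94 = 0.13476
  data exfiltration: 0.552 × (1 − 0.07) × 0.21 = 0.10781
Marginal likelihood of the evidence = 0.24256.
P(lateral movement | evidence) ≈ 0.13476 / 0.24256 ≈ 0.556
P(data exfiltration | evidence) ≈ 0.10781 / 0.24256 ≈ 0.444
The largest is 0.556, so lateral movement is most probable.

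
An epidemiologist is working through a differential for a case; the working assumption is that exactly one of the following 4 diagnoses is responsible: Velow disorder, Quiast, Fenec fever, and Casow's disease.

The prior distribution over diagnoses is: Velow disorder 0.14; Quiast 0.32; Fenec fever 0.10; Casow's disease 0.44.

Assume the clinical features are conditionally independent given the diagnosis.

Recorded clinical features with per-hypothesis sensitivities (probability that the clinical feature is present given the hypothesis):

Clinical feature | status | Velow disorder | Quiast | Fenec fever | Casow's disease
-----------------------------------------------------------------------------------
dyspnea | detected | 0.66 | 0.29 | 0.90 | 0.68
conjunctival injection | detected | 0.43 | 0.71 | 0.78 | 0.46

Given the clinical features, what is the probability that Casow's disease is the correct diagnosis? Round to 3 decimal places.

0.439

For each hypothesis, the unnormalized posterior weight is prior × product of the clinical feature likelihoods:
  Velow disorder: 0.14 × 0.66 × 0.43 = 0.039732
  Quiast: 0.32 × 0.29 × 0.71 = 0.065888
  Fenec fever: 0.10 × 0.90 × 0.78 = 0.0702
  Casow's disease: 0.44 × 0.68 × 0.46 = 0.13763
Normalizing constant Z = 0.039732 + 0.065888 + 0.0702 + 0.13763 = 0.31345.
P(Casow's disease | evidence) = 0.13763 / 0.31345 ≈ 0.439.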